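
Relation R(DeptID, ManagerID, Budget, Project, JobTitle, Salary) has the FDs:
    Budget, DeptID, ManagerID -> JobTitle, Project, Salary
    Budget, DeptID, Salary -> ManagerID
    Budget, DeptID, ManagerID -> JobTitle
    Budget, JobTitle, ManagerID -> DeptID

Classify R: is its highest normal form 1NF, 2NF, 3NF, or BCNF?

Candidate keys: {Budget, DeptID, ManagerID}, {Budget, DeptID, Salary}, {Budget, JobTitle, ManagerID}. Prime attributes: {Budget, DeptID, JobTitle, ManagerID, Salary}.
Each dependency's left side is a superkey — BCNF holds.

BCNF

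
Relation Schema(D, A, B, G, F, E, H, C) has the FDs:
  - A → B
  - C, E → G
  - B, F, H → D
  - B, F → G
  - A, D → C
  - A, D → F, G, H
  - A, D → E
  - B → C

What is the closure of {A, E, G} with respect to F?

{A, B, C, E, G}

Start with {A, E, G}.
A → B applies; add {B} → now {A, B, E, G}.
B → C applies; add {C} → now {A, B, C, E, G}.
No further FD applies.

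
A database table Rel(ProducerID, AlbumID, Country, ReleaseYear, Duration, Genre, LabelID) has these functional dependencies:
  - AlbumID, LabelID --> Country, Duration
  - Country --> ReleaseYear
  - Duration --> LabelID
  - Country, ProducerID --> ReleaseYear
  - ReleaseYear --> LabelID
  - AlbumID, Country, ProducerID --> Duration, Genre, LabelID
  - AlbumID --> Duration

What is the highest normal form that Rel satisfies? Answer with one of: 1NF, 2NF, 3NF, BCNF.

1NF

Candidate key: {AlbumID, ProducerID}. Prime attributes: {AlbumID, ProducerID}.
AlbumID, LabelID --> Country, Duration breaks BCNF: {AlbumID, LabelID}⁺ = {AlbumID, Country, Duration, LabelID, ReleaseYear}, so {AlbumID, LabelID} is not a superkey.
Because {Country, Duration} are non-prime and the left side of AlbumID, LabelID --> Country, Duration is not a superkey, the relation is not in 3NF.
The proper key subset {AlbumID} of {AlbumID, ProducerID} determines non-prime {Country, Duration, LabelID, ReleaseYear}, so the relation is not even in 2NF.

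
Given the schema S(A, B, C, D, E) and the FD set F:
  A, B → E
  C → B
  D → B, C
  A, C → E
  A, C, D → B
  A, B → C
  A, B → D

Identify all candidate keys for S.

No FD produces {A}, so it must be in every candidate key.
Closure of {A, B} is {A, B, C, D, E}, the whole schema; {A, B} is a candidate key.
Closure of {A, C} is {A, B, C, D, E}, the whole schema; {A, C} is a candidate key.
Closure of {A, D} is {A, B, C, D, E}, the whole schema; {A, D} is a candidate key.
Any other superkey properly contains one of these, so there are no further candidate keys.

{A, B}, {A, C}, {A, D}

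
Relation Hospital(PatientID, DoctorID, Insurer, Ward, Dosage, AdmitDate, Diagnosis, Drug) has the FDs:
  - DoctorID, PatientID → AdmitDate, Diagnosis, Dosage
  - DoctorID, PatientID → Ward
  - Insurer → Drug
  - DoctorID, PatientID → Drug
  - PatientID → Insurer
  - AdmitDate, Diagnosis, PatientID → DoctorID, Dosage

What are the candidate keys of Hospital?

{AdmitDate, Diagnosis, PatientID}, {DoctorID, PatientID}

No FD produces {PatientID}, so it must be in every candidate key.
{DoctorID, PatientID}⁺ = {AdmitDate, Diagnosis, DoctorID, Dosage, Drug, Insurer, PatientID, Ward} — all of the relation — so {DoctorID, PatientID} is a candidate key.
{AdmitDate, Diagnosis, PatientID}⁺ = {AdmitDate, Diagnosis, DoctorID, Dosage, Drug, Insurer, PatientID, Ward} — all of the relation — so {AdmitDate, Diagnosis, PatientID} is a candidate key.
These are minimal and exhaustive — every other superkey contains one of them.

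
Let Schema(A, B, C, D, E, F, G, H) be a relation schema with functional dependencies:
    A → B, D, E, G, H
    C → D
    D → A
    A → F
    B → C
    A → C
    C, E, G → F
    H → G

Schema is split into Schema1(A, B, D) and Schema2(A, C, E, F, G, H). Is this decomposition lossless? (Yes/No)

Schema1 ∩ Schema2 = {A}; its closure under F is {A, B, C, D, E, F, G, H}.
This includes all of Schema1, so the common attributes are a superkey of Schema1 — the join is lossless.

Yes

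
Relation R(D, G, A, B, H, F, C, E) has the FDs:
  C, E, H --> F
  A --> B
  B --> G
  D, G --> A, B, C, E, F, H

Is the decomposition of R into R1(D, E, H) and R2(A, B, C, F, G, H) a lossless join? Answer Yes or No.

No

Common attributes: {H}; their closure is {H}.
The closure covers neither R1 nor R2 entirely; the join is not lossless.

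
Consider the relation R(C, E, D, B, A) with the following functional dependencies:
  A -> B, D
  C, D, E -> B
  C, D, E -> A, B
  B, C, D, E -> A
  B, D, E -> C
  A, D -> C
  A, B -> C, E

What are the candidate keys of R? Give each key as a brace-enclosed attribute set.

{A}, {B, D, E}, {C, D, E}

{A} is a candidate key since {A}⁺ = {A, B, C, D, E} covers every attribute.
{B, D, E} is a candidate key since {B, D, E}⁺ = {A, B, C, D, E} covers every attribute.
{C, D, E} is a candidate key since {C, D, E}⁺ = {A, B, C, D, E} covers every attribute.
These are minimal and exhaustive — every other superkey contains one of them.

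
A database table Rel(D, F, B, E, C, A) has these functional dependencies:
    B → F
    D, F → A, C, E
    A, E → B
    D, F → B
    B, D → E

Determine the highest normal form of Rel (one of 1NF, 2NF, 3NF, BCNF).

3NF

Candidate keys: {A, D, E}, {B, D}, {D, F}. Prime attributes: {A, B, D, E, F}.
B → F: {B}⁺ = {B, F}, which is not all of the attributes, so the left side is not a superkey — BCNF is violated.
But every attribute on its right side ({F}) is prime, and the same holds for every other non-superkey FD, so 3NF still holds.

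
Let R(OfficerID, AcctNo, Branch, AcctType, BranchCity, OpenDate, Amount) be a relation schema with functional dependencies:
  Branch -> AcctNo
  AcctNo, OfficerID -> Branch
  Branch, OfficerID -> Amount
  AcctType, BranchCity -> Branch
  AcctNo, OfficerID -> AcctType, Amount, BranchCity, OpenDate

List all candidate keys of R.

{OfficerID} never appears on the right of any FD, so every key must include it.
{AcctNo, OfficerID}⁺ = {AcctNo, AcctType, Amount, Branch, BranchCity, OfficerID, OpenDate} — all of the relation — so {AcctNo, OfficerID} is a candidate key.
{Branch, OfficerID}⁺ = {AcctNo, AcctType, Amount, Branch, BranchCity, OfficerID, OpenDate} — all of the relation — so {Branch, OfficerID} is a candidate key.
{AcctType, BranchCity, OfficerID}⁺ = {AcctNo, AcctType, Amount, Branch, BranchCity, OfficerID, OpenDate} — all of the relation — so {AcctType, BranchCity, OfficerID} is a candidate key.
No proper subset of any of these is a key, and no other minimal superkey exists.

{AcctNo, OfficerID}, {AcctType, BranchCity, OfficerID}, {Branch, OfficerID}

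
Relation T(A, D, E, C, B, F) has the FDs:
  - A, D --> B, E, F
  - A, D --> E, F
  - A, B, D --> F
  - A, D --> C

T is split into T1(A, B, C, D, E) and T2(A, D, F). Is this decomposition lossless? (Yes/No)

T1 ∩ T2 = {A, D}; its closure under F is {A, B, C, D, E, F}.
This includes all of T1, so the common attributes are a superkey of T1 — the join is lossless.

Yes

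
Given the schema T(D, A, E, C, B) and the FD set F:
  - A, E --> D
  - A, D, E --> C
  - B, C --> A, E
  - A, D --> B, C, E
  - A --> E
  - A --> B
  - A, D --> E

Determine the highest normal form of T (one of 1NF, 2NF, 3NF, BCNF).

BCNF

Candidate keys: {A}, {B, C}. Prime attributes: {A, B, C}.
Every FD has a superkey on the left, so the relation is in BCNF.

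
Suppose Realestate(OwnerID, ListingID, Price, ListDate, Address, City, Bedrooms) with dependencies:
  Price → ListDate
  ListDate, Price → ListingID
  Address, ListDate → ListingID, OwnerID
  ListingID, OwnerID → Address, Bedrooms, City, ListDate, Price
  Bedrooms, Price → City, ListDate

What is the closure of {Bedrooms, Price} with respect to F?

{Bedrooms, City, ListDate, ListingID, Price}

Start with {Bedrooms, Price}.
Price → ListDate applies; add {ListDate} → now {Bedrooms, ListDate, Price}.
ListDate, Price → ListingID applies; add {ListingID} → now {Bedrooms, ListDate, ListingID, Price}.
Bedrooms, Price → City, ListDate applies; add {City} → now {Bedrooms, City, ListDate, ListingID, Price}.
No further FD applies.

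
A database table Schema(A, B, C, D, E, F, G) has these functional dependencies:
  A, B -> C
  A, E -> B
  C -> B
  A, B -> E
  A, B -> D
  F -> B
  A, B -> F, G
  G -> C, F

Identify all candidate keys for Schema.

{A, B}, {A, C}, {A, E}, {A, F}, {A, G}

{A} never appears on the right of any FD, so every key must include it.
{A, B} is a candidate key since {A, B}⁺ = {A, B, C, D, E, F, G} covers every attribute.
{A, C} is a candidate key since {A, C}⁺ = {A, B, C, D, E, F, G} covers every attribute.
{A, E} is a candidate key since {A, E}⁺ = {A, B, C, D, E, F, G} covers every attribute.
{A, F} is a candidate key since {A, F}⁺ = {A, B, C, D, E, F, G} covers every attribute.
{A, G} is a candidate key since {A, G}⁺ = {A, B, C, D, E, F, G} covers every attribute.
These are minimal and exhaustive — every other superkey contains one of them.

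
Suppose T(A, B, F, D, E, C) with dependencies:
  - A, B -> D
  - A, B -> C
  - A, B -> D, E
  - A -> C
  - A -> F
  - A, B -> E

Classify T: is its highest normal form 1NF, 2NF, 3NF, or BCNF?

Candidate key: {A, B}. Prime attributes: {A, B}.
For A -> C we have {A}⁺ = {A, C, F}; {A} is not a superkey, so BCNF fails.
A -> C has non-prime {C} on the right and a non-superkey on the left, so 3NF fails.
Since {A} ⊂ {A, B} and {A}⁺ ⊇ {C, F} with {C, F} non-prime, there is a partial dependency; 2NF fails.

1NF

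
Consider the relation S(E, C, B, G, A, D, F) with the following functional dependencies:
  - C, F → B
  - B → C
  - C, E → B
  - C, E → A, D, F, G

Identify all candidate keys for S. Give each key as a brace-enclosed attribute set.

{E} never appears on the right of any FD, so every key must include it.
{B, E} is a candidate key since {B, E}⁺ = {A, B, C, D, E, F, G} covers every attribute.
{C, E} is a candidate key since {C, E}⁺ = {A, B, C, D, E, F, G} covers every attribute.
Any other superkey properly contains one of these, so there are no further candidate keys.

{B, E}, {C, E}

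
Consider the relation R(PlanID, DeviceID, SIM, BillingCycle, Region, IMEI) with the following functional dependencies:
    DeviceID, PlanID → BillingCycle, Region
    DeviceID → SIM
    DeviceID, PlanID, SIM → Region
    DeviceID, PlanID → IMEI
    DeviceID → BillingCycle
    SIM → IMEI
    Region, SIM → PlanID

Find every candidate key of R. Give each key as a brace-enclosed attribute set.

{DeviceID, PlanID}, {DeviceID, Region}

No FD produces {DeviceID}, so it must be in every candidate key.
Closure of {DeviceID, PlanID} is {BillingCycle, DeviceID, IMEI, PlanID, Region, SIM}, the whole schema; {DeviceID, PlanID} is a candidate key.
Closure of {DeviceID, Region} is {BillingCycle, DeviceID, IMEI, PlanID, Region, SIM}, the whole schema; {DeviceID, Region} is a candidate key.
These are minimal and exhaustive — every other superkey contains one of them.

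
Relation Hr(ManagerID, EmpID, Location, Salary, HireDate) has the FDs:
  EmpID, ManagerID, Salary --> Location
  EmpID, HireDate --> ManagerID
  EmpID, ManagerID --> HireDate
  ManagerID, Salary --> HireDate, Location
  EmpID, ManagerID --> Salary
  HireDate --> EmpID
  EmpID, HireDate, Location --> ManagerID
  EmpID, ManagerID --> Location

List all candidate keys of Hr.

{HireDate}⁺ = {EmpID, HireDate, Location, ManagerID, Salary}, which is every attribute, so {HireDate} is a candidate key.
{EmpID, ManagerID}⁺ = {EmpID, HireDate, Location, ManagerID, Salary}, which is every attribute, so {EmpID, ManagerID} is a candidate key.
{ManagerID, Salary}⁺ = {EmpID, HireDate, Location, ManagerID, Salary}, which is every attribute, so {ManagerID, Salary} is a candidate key.
Any other superkey properly contains one of these, so there are no further candidate keys.

{EmpID, ManagerID}, {HireDate}, {ManagerID, Salary}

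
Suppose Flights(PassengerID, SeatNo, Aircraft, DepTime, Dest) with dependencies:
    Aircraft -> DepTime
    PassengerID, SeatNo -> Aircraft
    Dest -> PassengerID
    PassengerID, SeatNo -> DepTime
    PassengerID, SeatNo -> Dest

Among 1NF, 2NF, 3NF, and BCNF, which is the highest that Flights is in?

Candidate keys: {Dest, SeatNo}, {PassengerID, SeatNo}. Prime attributes: {Dest, PassengerID, SeatNo}.
Aircraft -> DepTime: {Aircraft}⁺ = {Aircraft, DepTime}, which is not all of the attributes, so the left side is not a superkey — BCNF is violated.
Aircraft -> DepTime has non-prime {DepTime} on the right and a non-superkey on the left, so 3NF fails.
No proper subset of a key has a non-prime attribute in its closure, so there is no partial dependency; 2NF holds.

2NF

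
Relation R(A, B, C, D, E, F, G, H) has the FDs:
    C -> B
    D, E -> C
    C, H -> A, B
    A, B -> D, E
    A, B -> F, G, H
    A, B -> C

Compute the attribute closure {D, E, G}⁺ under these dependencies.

Start with {D, E, G}.
D, E -> C applies; add {C} → now {C, D, E, G}.
C -> B applies; add {B} → now {B, C, D, E, G}.
No further FD applies.

{B, C, D, E, G}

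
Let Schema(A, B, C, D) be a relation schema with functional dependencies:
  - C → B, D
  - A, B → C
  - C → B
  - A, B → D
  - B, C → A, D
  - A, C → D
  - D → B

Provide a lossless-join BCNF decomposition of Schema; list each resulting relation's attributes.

{A, C, D}; {B, D}

Candidate keys of the original relation: {A, B}, {A, D}, {C}.
In {A, B, C, D}, {D} is not a superkey ({D}⁺ restricted to this set is {B, D}), so split on D → B into {B, D} and {A, C, D}.
{B, D} is in BCNF.
{A, C, D} is in BCNF.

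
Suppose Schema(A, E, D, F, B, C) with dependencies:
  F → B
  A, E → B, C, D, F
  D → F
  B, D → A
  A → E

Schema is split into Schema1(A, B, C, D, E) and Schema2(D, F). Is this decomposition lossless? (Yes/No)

Common attributes: {D}; their closure is {A, B, C, D, E, F}.
Since Schema1 ⊆ {A, B, C, D, E, F}, the intersection is a superkey of Schema1; the decomposition is lossless.

Yes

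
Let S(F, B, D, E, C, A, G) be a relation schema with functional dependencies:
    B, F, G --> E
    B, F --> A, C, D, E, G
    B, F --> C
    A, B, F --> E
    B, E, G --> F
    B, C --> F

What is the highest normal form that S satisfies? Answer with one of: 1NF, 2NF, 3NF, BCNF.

BCNF

Candidate keys: {B, C}, {B, E, G}, {B, F}. Prime attributes: {B, C, E, F, G}.
Every FD has a superkey on the left, so the relation is in BCNF.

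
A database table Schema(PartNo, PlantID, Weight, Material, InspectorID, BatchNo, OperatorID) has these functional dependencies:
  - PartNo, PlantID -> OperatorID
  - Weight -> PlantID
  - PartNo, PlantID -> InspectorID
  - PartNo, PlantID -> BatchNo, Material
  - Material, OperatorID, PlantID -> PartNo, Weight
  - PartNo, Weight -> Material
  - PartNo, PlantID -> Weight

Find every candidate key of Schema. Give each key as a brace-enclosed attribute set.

{Material, OperatorID, PlantID}, {Material, OperatorID, Weight}, {PartNo, PlantID}, {PartNo, Weight}

{PartNo, PlantID} is a candidate key since {PartNo, PlantID}⁺ = {BatchNo, InspectorID, Material, OperatorID, PartNo, PlantID, Weight} covers every attribute.
{PartNo, Weight} is a candidate key since {PartNo, Weight}⁺ = {BatchNo, InspectorID, Material, OperatorID, PartNo, PlantID, Weight} covers every attribute.
{Material, OperatorID, PlantID} is a candidate key since {Material, OperatorID, PlantID}⁺ = {BatchNo, InspectorID, Material, OperatorID, PartNo, PlantID, Weight} covers every attribute.
{Material, OperatorID, Weight} is a candidate key since {Material, OperatorID, Weight}⁺ = {BatchNo, InspectorID, Material, OperatorID, PartNo, PlantID, Weight} covers every attribute.
These are minimal and exhaustive — every other superkey contains one of them.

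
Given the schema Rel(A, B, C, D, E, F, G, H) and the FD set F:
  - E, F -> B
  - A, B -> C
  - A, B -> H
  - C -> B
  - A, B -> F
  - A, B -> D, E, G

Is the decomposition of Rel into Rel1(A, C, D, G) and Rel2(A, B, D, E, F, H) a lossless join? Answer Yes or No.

Rel1 ∩ Rel2 = {A, D}; its closure under F is {A, D}.
Neither Rel1 nor Rel2 is contained in that closure, so the decomposition is lossy.

No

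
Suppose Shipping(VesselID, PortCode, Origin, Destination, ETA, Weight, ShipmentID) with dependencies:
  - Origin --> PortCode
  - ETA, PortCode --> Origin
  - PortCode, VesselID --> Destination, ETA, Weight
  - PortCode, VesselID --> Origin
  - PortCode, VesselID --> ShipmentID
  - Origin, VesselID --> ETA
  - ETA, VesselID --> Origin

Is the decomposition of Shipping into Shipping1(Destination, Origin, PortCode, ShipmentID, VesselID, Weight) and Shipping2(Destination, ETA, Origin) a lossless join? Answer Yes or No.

No

Common attributes: {Destination, Origin}; their closure is {Destination, Origin, PortCode}.
The closure covers neither Shipping1 nor Shipping2 entirely; the join is not lossless.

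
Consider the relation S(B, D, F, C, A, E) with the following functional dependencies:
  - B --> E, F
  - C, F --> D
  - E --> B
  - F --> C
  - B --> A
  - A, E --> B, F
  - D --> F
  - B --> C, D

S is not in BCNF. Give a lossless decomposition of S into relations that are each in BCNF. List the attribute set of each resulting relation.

Candidate keys of the original relation: {B}, {E}.
{A, B, C, D, E, F}: {C, F} determines {C, D, F} here but is not a superkey — split on C, F --> D, giving {C, D, F} and {A, B, C, E, F}.
{C, D, F}: every determinant is a superkey — BCNF.
{A, B, C, E, F}: {F} determines {C, F} here but is not a superkey — split on F --> C, giving {C, F} and {A, B, E, F}.
{C, F}: every determinant is a superkey — BCNF.
{A, B, E, F}: every determinant is a superkey — BCNF.

{A, B, E, F}; {C, D, F}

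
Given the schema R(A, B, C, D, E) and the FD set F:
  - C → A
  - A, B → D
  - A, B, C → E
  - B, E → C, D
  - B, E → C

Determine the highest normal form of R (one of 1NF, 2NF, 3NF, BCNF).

Candidate keys: {B, C}, {B, E}. Prime attributes: {B, C, E}.
C → A: {C}⁺ = {A, C}, which is not all of the attributes, so the left side is not a superkey — BCNF is violated.
C → A has non-prime {A} on the right and a non-superkey on the left, so 3NF fails.
Since {C} ⊂ {B, C} and {C}⁺ ⊇ {A} with {A} non-prime, there is a partial dependency; 2NF fails.

1NF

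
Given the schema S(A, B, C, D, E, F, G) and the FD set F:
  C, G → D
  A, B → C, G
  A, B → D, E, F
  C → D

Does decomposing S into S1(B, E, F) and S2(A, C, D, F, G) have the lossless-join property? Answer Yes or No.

S1 ∩ S2 = {F}; its closure under F is {F}.
Neither S1 nor S2 is contained in that closure, so the decomposition is lossy.

No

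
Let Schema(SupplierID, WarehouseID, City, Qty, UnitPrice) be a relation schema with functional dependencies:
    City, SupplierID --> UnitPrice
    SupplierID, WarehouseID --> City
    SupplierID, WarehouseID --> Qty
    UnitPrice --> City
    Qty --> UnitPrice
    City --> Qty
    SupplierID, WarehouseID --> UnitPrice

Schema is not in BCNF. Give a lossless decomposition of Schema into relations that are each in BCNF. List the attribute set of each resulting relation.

Candidate key of the original relation: {SupplierID, WarehouseID}.
In {City, Qty, SupplierID, UnitPrice, WarehouseID}, {City, SupplierID} is not a superkey ({City, SupplierID}⁺ restricted to this set is {City, Qty, SupplierID, UnitPrice}), so split on City, SupplierID --> Qty, UnitPrice into {City, Qty, SupplierID, UnitPrice} and {City, SupplierID, WarehouseID}.
In {City, Qty, SupplierID, UnitPrice}, {UnitPrice} is not a superkey ({UnitPrice}⁺ restricted to this set is {City, Qty, UnitPrice}), so split on UnitPrice --> City, Qty into {City, Qty, UnitPrice} and {SupplierID, UnitPrice}.
{City, Qty, UnitPrice}: every determinant is a superkey — BCNF.
{SupplierID, UnitPrice}: every determinant is a superkey — BCNF.
{City, SupplierID, WarehouseID}: every determinant is a superkey — BCNF.

{City, Qty, UnitPrice}; {City, SupplierID, WarehouseID}; {SupplierID, UnitPrice}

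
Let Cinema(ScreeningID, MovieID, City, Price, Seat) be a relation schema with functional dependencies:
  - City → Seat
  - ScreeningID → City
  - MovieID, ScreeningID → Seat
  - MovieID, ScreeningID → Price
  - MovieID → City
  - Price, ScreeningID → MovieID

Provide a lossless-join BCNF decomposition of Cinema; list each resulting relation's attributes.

{City, ScreeningID}; {City, Seat}; {MovieID, Price, ScreeningID}

Candidate keys of the original relation: {MovieID, ScreeningID}, {Price, ScreeningID}.
Within {City, MovieID, Price, ScreeningID, Seat}: {City}⁺ ∩ {City, MovieID, Price, ScreeningID, Seat} = {City, Seat}, not the whole set, so City → Seat violates BCNF; decompose into {City, Seat} and {City, MovieID, Price, ScreeningID}.
{City, Seat} is in BCNF.
Within {City, MovieID, Price, ScreeningID}: {ScreeningID}⁺ ∩ {City, MovieID, Price, ScreeningID} = {City, ScreeningID}, not the whole set, so ScreeningID → City violates BCNF; decompose into {City, ScreeningID} and {MovieID, Price, ScreeningID}.
{City, ScreeningID} is in BCNF.
{MovieID, Price, ScreeningID} is in BCNF.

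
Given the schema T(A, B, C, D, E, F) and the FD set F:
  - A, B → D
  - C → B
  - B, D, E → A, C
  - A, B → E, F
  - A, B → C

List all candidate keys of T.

{A, B}, {A, C}, {B, D, E}, {C, D, E}

Closure of {A, B} is {A, B, C, D, E, F}, the whole schema; {A, B} is a candidate key.
Closure of {A, C} is {A, B, C, D, E, F}, the whole schema; {A, C} is a candidate key.
Closure of {B, D, E} is {A, B, C, D, E, F}, the whole schema; {B, D, E} is a candidate key.
Closure of {C, D, E} is {A, B, C, D, E, F}, the whole schema; {C, D, E} is a candidate key.
Any other superkey properly contains one of these, so there are no further candidate keys.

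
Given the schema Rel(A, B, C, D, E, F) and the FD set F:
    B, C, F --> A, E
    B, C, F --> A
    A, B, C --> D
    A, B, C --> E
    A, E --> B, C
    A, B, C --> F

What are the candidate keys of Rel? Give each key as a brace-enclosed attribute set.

{A, E}⁺ = {A, B, C, D, E, F}, which is every attribute, so {A, E} is a candidate key.
{A, B, C}⁺ = {A, B, C, D, E, F}, which is every attribute, so {A, B, C} is a candidate key.
{B, C, F}⁺ = {A, B, C, D, E, F}, which is every attribute, so {B, C, F} is a candidate key.
Any other superkey properly contains one of these, so there are no further candidate keys.

{A, B, C}, {A, E}, {B, C, F}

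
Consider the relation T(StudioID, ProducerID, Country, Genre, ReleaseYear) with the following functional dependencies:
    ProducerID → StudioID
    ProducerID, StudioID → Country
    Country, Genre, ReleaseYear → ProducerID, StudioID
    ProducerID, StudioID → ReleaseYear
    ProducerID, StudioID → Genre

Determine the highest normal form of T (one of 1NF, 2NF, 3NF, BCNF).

Candidate keys: {Country, Genre, ReleaseYear}, {ProducerID}. Prime attributes: {Country, Genre, ProducerID, ReleaseYear}.
The left-hand side of every FD is a superkey, so BCNF is satisfied.

BCNF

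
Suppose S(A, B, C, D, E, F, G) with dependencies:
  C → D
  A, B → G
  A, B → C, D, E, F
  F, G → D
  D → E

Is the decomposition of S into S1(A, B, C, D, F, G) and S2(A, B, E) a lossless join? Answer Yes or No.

Yes

Common attributes: {A, B}; their closure is {A, B, C, D, E, F, G}.
This includes all of S1, so the common attributes are a superkey of S1 — the join is lossless.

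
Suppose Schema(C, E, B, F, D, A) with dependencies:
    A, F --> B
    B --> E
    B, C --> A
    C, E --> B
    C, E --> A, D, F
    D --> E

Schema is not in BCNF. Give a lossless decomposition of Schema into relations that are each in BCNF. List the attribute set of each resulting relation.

{A, B, F}; {A, C, D, F}; {B, E}

Candidate keys of the original relation: {A, C, F}, {B, C}, {C, D}, {C, E}.
In {A, B, C, D, E, F}, {A, F} is not a superkey ({A, F}⁺ restricted to this set is {A, B, E, F}), so split on A, F --> B, E into {A, B, E, F} and {A, C, D, F}.
In {A, B, E, F}, {B} is not a superkey ({B}⁺ restricted to this set is {B, E}), so split on B --> E into {B, E} and {A, B, F}.
{B, E}: every determinant is a superkey — BCNF.
{A, B, F}: every determinant is a superkey — BCNF.
{A, C, D, F}: every determinant is a superkey — BCNF.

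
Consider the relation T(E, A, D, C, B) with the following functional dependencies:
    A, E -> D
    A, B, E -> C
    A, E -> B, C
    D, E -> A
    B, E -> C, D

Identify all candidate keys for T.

{A, E}, {B, E}, {D, E}

No FD produces {E}, so it must be in every candidate key.
{A, E}⁺ = {A, B, C, D, E} — all of the relation — so {A, E} is a candidate key.
{B, E}⁺ = {A, B, C, D, E} — all of the relation — so {B, E} is a candidate key.
{D, E}⁺ = {A, B, C, D, E} — all of the relation — so {D, E} is a candidate key.
These are minimal and exhaustive — every other superkey contains one of them.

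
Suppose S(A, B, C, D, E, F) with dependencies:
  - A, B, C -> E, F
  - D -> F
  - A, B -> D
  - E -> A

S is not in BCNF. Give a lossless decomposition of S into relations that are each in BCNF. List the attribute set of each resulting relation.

{A, B, D}; {A, E}; {B, C, E}; {D, F}

Candidate keys of the original relation: {A, B, C}, {B, C, E}.
{A, B, C, D, E, F}: {D} determines {D, F} here but is not a superkey — split on D -> F, giving {D, F} and {A, B, C, D, E}.
{D, F} has no BCNF violation.
{A, B, C, D, E}: {A, B} determines {A, B, D} here but is not a superkey — split on A, B -> D, giving {A, B, D} and {A, B, C, E}.
{A, B, D} has no BCNF violation.
{A, B, C, E}: {E} determines {A, E} here but is not a superkey — split on E -> A, giving {A, E} and {B, C, E}.
{A, E} has no BCNF violation.
{B, C, E} has no BCNF violation.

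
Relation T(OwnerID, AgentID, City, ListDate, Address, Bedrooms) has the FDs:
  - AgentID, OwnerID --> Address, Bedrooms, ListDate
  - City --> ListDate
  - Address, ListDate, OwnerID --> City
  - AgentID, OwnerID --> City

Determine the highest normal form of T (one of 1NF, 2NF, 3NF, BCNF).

2NF

Candidate key: {AgentID, OwnerID}. Prime attributes: {AgentID, OwnerID}.
For City --> ListDate we have {City}⁺ = {City, ListDate}; {City} is not a superkey, so BCNF fails.
City --> ListDate determines the non-prime attribute {ListDate} from a non-superkey — 3NF is violated.
Checking every proper subset of each key, none determines a non-prime attribute — 2NF is satisfied.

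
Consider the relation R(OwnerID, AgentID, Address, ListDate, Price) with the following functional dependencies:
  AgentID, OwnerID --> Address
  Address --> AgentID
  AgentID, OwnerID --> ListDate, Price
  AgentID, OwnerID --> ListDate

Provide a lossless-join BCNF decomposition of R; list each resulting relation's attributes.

{Address, AgentID}; {Address, ListDate, OwnerID, Price}

Candidate keys of the original relation: {Address, OwnerID}, {AgentID, OwnerID}.
Within {Address, AgentID, ListDate, OwnerID, Price}: {Address}⁺ ∩ {Address, AgentID, ListDate, OwnerID, Price} = {Address, AgentID}, not the whole set, so Address --> AgentID violates BCNF; decompose into {Address, AgentID} and {Address, ListDate, OwnerID, Price}.
{Address, AgentID} is in BCNF.
{Address, ListDate, OwnerID, Price} is in BCNF.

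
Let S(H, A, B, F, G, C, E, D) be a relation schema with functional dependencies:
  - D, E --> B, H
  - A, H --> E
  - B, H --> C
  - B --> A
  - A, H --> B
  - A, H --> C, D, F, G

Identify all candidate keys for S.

{A, H}, {B, H}, {D, E}

Closure of {A, H} is {A, B, C, D, E, F, G, H}, the whole schema; {A, H} is a candidate key.
Closure of {B, H} is {A, B, C, D, E, F, G, H}, the whole schema; {B, H} is a candidate key.
Closure of {D, E} is {A, B, C, D, E, F, G, H}, the whole schema; {D, E} is a candidate key.
These are minimal and exhaustive — every other superkey contains one of them.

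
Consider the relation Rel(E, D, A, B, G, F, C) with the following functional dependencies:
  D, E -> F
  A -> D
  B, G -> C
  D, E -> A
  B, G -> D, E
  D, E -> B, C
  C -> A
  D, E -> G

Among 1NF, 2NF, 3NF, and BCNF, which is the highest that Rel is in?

3NF

Candidate keys: {A, E}, {B, G}, {C, E}, {D, E}. Prime attributes: {A, B, C, D, E, G}.
A -> D: {A}⁺ = {A, D}, which is not all of the attributes, so the left side is not a superkey — BCNF is violated.
But every attribute on its right side ({D}) is prime, and the same holds for every other non-superkey FD, so 3NF still holds.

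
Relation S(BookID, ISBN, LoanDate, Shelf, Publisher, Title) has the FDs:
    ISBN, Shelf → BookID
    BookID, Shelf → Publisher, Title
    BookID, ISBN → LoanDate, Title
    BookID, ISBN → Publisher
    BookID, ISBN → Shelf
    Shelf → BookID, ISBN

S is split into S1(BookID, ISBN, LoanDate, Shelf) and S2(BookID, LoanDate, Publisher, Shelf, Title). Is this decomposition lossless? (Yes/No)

Yes

The shared attributes are {BookID, LoanDate, Shelf} and {BookID, LoanDate, Shelf}⁺ = {BookID, ISBN, LoanDate, Publisher, Shelf, Title}.
This includes all of S1, so the common attributes are a superkey of S1 — the join is lossless.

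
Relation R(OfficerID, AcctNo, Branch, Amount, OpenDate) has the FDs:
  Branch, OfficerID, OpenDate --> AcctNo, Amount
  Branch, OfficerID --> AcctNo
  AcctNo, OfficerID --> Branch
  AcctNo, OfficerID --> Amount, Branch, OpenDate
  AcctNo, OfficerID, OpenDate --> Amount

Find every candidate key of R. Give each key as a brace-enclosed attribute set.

Attributes never on any right-hand side: {OfficerID} — every candidate key must contain it.
Closure of {AcctNo, OfficerID} is {AcctNo, Amount, Branch, OfficerID, OpenDate}, the whole schema; {AcctNo, OfficerID} is a candidate key.
Closure of {Branch, OfficerID} is {AcctNo, Amount, Branch, OfficerID, OpenDate}, the whole schema; {Branch, OfficerID} is a candidate key.
Any other superkey properly contains one of these, so there are no further candidate keys.

{AcctNo, OfficerID}, {Branch, OfficerID}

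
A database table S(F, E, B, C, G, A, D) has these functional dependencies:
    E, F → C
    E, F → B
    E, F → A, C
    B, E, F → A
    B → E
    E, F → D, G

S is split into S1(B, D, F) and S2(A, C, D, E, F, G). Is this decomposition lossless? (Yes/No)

No

Common attributes: {D, F}; their closure is {D, F}.
S1 ⊄ {D, F} and S2 ⊄ {D, F}, so the split is lossy.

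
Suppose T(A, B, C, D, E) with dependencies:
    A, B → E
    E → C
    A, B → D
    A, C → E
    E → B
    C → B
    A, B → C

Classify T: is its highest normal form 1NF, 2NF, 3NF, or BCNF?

Candidate keys: {A, B}, {A, C}, {A, E}. Prime attributes: {A, B, C, E}.
E → C: {E}⁺ = {B, C, E}, which is not all of the attributes, so the left side is not a superkey — BCNF is violated.
But every attribute on its right side ({C}) is prime, and the same holds for every other non-superkey FD, so 3NF still holds.

3NF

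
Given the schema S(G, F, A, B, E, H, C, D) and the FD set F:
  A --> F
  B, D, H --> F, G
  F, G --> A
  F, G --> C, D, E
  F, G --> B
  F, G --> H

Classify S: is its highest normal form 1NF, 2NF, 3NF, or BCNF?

3NF

Candidate keys: {A, G}, {B, D, H}, {F, G}. Prime attributes: {A, B, D, F, G, H}.
For A --> F we have {A}⁺ = {A, F}; {A} is not a superkey, so BCNF fails.
Since {F} ⊆ prime attributes and every other non-superkey FD also has a prime right side, the schema is in 3NF.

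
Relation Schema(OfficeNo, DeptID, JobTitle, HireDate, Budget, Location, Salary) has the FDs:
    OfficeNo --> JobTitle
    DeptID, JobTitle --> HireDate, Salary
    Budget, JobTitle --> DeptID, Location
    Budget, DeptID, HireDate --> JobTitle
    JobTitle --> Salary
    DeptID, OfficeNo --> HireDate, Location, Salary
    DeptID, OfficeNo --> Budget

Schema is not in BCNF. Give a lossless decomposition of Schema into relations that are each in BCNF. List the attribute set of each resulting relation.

{Budget, DeptID, HireDate, Location}; {Budget, DeptID, HireDate, OfficeNo}; {JobTitle, OfficeNo}; {JobTitle, Salary}

Candidate keys of the original relation: {Budget, OfficeNo}, {DeptID, OfficeNo}.
In {Budget, DeptID, HireDate, JobTitle, Location, OfficeNo, Salary}, {OfficeNo} is not a superkey ({OfficeNo}⁺ restricted to this set is {JobTitle, OfficeNo, Salary}), so split on OfficeNo --> JobTitle, Salary into {JobTitle, OfficeNo, Salary} and {Budget, DeptID, HireDate, Location, OfficeNo}.
In {JobTitle, OfficeNo, Salary}, {JobTitle} is not a superkey ({JobTitle}⁺ restricted to this set is {JobTitle, Salary}), so split on JobTitle --> Salary into {JobTitle, Salary} and {JobTitle, OfficeNo}.
{JobTitle, Salary} has no BCNF violation.
{JobTitle, OfficeNo} has no BCNF violation.
In {Budget, DeptID, HireDate, Location, OfficeNo}, {Budget, DeptID, HireDate} is not a superkey ({Budget, DeptID, HireDate}⁺ restricted to this set is {Budget, DeptID, HireDate, Location}), so split on Budget, DeptID, HireDate --> Location into {Budget, DeptID, HireDate, Location} and {Budget, DeptID, HireDate, OfficeNo}.
{Budget, DeptID, HireDate, Location} has no BCNF violation.
{Budget, DeptID, HireDate, OfficeNo} has no BCNF violation.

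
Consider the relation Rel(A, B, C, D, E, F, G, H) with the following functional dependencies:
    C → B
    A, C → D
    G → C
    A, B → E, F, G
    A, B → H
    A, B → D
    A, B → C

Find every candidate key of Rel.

{A, B}, {A, C}, {A, G}

Attributes never on any right-hand side: {A} — every candidate key must contain it.
Closure of {A, B} is {A, B, C, D, E, F, G, H}, the whole schema; {A, B} is a candidate key.
Closure of {A, C} is {A, B, C, D, E, F, G, H}, the whole schema; {A, C} is a candidate key.
Closure of {A, G} is {A, B, C, D, E, F, G, H}, the whole schema; {A, G} is a candidate key.
Any other superkey properly contains one of these, so there are no further candidate keys.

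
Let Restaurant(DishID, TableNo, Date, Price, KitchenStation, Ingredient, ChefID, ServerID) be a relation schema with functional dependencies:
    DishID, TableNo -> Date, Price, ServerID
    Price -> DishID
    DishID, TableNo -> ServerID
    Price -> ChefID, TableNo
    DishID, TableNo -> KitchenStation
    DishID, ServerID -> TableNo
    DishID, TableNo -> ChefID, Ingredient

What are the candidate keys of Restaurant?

{DishID, ServerID}, {DishID, TableNo}, {Price}

{Price}⁺ = {ChefID, Date, DishID, Ingredient, KitchenStation, Price, ServerID, TableNo} — all of the relation — so {Price} is a candidate key.
{DishID, ServerID}⁺ = {ChefID, Date, DishID, Ingredient, KitchenStation, Price, ServerID, TableNo} — all of the relation — so {DishID, ServerID} is a candidate key.
{DishID, TableNo}⁺ = {ChefID, Date, DishID, Ingredient, KitchenStation, Price, ServerID, TableNo} — all of the relation — so {DishID, TableNo} is a candidate key.
Any other superkey properly contains one of these, so there are no further candidate keys.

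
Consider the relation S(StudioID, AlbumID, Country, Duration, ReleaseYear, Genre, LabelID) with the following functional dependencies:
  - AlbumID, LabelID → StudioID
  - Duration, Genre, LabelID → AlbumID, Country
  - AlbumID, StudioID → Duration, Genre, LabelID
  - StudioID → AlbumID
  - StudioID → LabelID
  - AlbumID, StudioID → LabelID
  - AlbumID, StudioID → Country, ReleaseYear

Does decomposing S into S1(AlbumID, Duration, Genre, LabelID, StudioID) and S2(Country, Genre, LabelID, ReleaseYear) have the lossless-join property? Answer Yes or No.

No

The shared attributes are {Genre, LabelID} and {Genre, LabelID}⁺ = {Genre, LabelID}.
The closure covers neither S1 nor S2 entirely; the join is not lossless.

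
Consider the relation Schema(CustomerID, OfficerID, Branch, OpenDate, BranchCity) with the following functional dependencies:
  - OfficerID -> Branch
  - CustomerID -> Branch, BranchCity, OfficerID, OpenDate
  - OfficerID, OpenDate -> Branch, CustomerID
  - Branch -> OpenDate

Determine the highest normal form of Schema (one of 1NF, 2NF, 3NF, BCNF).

Candidate keys: {CustomerID}, {OfficerID}. Prime attributes: {CustomerID, OfficerID}.
For Branch -> OpenDate we have {Branch}⁺ = {Branch, OpenDate}; {Branch} is not a superkey, so BCNF fails.
Branch -> OpenDate has non-prime {OpenDate} on the right and a non-superkey on the left, so 3NF fails.
With only single-attribute keys there can be no partial dependency, so 2NF holds.

2NF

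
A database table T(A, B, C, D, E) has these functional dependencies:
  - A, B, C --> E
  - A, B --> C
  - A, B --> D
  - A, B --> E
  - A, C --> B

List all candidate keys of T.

Attributes never on any right-hand side: {A} — every candidate key must contain it.
Closure of {A, B} is {A, B, C, D, E}, the whole schema; {A, B} is a candidate key.
Closure of {A, C} is {A, B, C, D, E}, the whole schema; {A, C} is a candidate key.
These are minimal and exhaustive — every other superkey contains one of them.

{A, B}, {A, C}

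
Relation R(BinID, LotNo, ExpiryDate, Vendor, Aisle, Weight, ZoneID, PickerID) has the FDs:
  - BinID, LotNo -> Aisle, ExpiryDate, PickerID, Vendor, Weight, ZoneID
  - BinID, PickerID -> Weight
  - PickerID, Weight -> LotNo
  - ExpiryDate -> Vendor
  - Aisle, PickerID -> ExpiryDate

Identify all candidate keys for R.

No FD produces {BinID}, so it must be in every candidate key.
{BinID, LotNo}⁺ = {Aisle, BinID, ExpiryDate, LotNo, PickerID, Vendor, Weight, ZoneID}, which is every attribute, so {BinID, LotNo} is a candidate key.
{BinID, PickerID}⁺ = {Aisle, BinID, ExpiryDate, LotNo, PickerID, Vendor, Weight, ZoneID}, which is every attribute, so {BinID, PickerID} is a candidate key.
Any other superkey properly contains one of these, so there are no further candidate keys.

{BinID, LotNo}, {BinID, PickerID}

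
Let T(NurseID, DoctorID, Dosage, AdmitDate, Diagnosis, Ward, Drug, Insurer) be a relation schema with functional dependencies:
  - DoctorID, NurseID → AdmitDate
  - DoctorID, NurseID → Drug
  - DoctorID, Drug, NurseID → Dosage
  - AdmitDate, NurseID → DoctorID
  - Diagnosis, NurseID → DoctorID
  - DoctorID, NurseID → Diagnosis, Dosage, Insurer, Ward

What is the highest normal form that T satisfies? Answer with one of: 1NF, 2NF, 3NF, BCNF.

BCNF

Candidate keys: {AdmitDate, NurseID}, {Diagnosis, NurseID}, {DoctorID, NurseID}. Prime attributes: {AdmitDate, Diagnosis, DoctorID, NurseID}.
Every FD has a superkey on the left, so the relation is in BCNF.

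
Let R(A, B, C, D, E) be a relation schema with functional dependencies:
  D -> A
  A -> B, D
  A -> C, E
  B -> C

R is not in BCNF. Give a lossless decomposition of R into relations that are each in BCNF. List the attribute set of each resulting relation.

Candidate keys of the original relation: {A}, {D}.
{A, B, C, D, E}: {B} determines {B, C} here but is not a superkey — split on B -> C, giving {B, C} and {A, B, D, E}.
{B, C} is in BCNF.
{A, B, D, E} is in BCNF.

{A, B, D, E}; {B, C}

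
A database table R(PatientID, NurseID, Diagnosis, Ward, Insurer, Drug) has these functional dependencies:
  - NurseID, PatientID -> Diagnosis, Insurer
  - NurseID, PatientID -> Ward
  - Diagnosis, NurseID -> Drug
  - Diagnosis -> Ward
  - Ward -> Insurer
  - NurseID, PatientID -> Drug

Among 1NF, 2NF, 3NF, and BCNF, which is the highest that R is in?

Candidate key: {NurseID, PatientID}. Prime attributes: {NurseID, PatientID}.
Diagnosis, NurseID -> Drug breaks BCNF: {Diagnosis, NurseID}⁺ = {Diagnosis, Drug, Insurer, NurseID, Ward}, so {Diagnosis, NurseID} is not a superkey.
Diagnosis, NurseID -> Drug determines the non-prime attribute {Drug} from a non-superkey — 3NF is violated.
No non-prime attribute depends on a proper subset of any candidate key, so 2NF holds.

2NF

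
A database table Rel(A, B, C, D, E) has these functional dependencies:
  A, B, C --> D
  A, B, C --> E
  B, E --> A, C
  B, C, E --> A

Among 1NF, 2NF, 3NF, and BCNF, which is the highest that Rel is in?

Candidate keys: {A, B, C}, {B, E}. Prime attributes: {A, B, C, E}.
Every FD has a superkey on the left, so the relation is in BCNF.

BCNF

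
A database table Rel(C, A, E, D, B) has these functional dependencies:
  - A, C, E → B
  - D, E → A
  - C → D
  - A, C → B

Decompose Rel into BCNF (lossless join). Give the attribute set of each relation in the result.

{A, D, E}; {B, C, E}; {C, D}

Candidate key of the original relation: {C, E}.
Within {A, B, C, D, E}: {D, E}⁺ ∩ {A, B, C, D, E} = {A, D, E}, not the whole set, so D, E → A violates BCNF; decompose into {A, D, E} and {B, C, D, E}.
{A, D, E} is in BCNF.
Within {B, C, D, E}: {C}⁺ ∩ {B, C, D, E} = {C, D}, not the whole set, so C → D violates BCNF; decompose into {C, D} and {B, C, E}.
{C, D} is in BCNF.
{B, C, E} is in BCNF.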